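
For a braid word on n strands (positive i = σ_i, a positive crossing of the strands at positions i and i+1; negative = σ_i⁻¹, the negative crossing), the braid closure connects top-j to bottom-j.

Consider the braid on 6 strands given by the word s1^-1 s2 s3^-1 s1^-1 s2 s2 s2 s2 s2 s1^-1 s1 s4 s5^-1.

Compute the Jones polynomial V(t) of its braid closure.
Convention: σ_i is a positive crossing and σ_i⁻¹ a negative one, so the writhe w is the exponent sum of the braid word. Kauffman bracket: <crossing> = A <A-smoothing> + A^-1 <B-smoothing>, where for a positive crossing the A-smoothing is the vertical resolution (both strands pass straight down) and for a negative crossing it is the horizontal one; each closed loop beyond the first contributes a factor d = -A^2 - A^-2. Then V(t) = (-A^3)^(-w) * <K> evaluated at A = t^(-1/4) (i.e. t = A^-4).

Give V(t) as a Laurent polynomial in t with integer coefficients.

The presented braid s1^-1 s2 s3^-1 s1^-1 s2 s2 s2 s2 s2 s1^-1 s1 s4 s5^-1 on 6 strands reduces by inverse Markov moves (closure unchanged at each step):
  Destabilize: the word has the form β·s5^-1 where s5^-1 occurs only as the final letter (β ∈ B_5); drop it and the last strand → 5 strands.
  Destabilize: the word has the form β·s4 where s4 occurs only as the final letter (β ∈ B_4); drop it and the last strand → 4 strands.
  Deconjugate: the word is γ·β·γ⁻¹ with γ = s1^-1 (prefix) and γ⁻¹ = s1 (suffix); strip both.
Reduced to β = s2 s3^-1 s1^-1 s2 s2 s2 s2 s2 s1^-1 on 4 strands, 9 crossings.
Compute on β:
Braid: s2 s3^-1 s1^-1 s2 s2 s2 s2 s2 s1^-1 on 4 strands, 9 crossings.
Writhe w = (#positive) - (#negative) = 6 - 3 = 3.
State-sum expansion of <K>. There are 2^9 = 512 states.
Each crossing splits two ways (0=vertical, 1=horizontal). The state's weight is A^(#A-smoothings - #B-smoothings) * d^(loops - 1).
Tabulate the states by total A-exponent and number of loops L (A-exp: L × count):
  A^9: L=3 ×1
  A^7: L=2 ×8, L=4 ×1
  A^5: L=1 ×17, L=3 ×19
  A^3: L=2 ×63, L=4 ×21
  A^1: L=3 ×111, L=5 ×15
  A^-1: L=4 ×120, L=6 ×6
  A^-3: L=5 ×83, L=7 ×1
  A^-5: L=6 ×36
  A^-7: L=7 ×9
  A^-9: L=8 ×1
Each group contributes A^e * Σ count * d^(L-1):
Powers of d = -A^2 - A^-2: d^2 = A^4 + 2 + A^-4; d^3 = -A^6 - 3*A^2 - 3*A^-2 - A^-6; d^4 = A^8 + 4*A^4 + 6 + 4*A^-4 + A^-8; d^5 = -A^10 - 5*A^6 - 10*A^2 - 10*A^-2 - 5*A^-6 - A^-10; d^6 = A^12 + 6*A^8 + 15*A^4 + 20 + 15*A^-4 + 6*A^-8 + A^-12; d^7 = -A^14 - 7*A^10 - 21*A^6 - 35*A^2 - 35*A^-2 - 21*A^-6 - 7*A^-10 - A^-14.
  A^9 * (d^2) = A^13 + 2*A^9 + A^5
  A^7 * (8*d + d^3) = -A^13 - 11*A^9 - 11*A^5 - A
  A^5 * (17 + 19*d^2) = 19*A^9 + 55*A^5 + 19*A
  A^3 * (63*d + 21*d^3) = -21*A^9 - 126*A^5 - 126*A - 21*A^-3
  A^1 * (111*d^2 + 15*d^4) = 15*A^9 + 171*A^5 + 312*A + 171*A^-3 + 15*A^-7
  A^-1 * (120*d^3 + 6*d^5) = -6*A^9 - 150*A^5 - 420*A - 420*A^-3 - 150*A^-7 - 6*A^-11
  A^-3 * (83*d^4 + d^6) = A^9 + 89*A^5 + 347*A + 518*A^-3 + 347*A^-7 + 89*A^-11 + A^-15
  A^-5 * (36*d^5) = -36*A^5 - 180*A - 360*A^-3 - 360*A^-7 - 180*A^-11 - 36*A^-15
  A^-7 * (9*d^6) = 9*A^5 + 54*A + 135*A^-3 + 180*A^-7 + 135*A^-11 + 54*A^-15 + 9*A^-19
  A^-9 * (d^7) = -A^5 - 7*A - 21*A^-3 - 35*A^-7 - 35*A^-11 - 21*A^-15 - 7*A^-19 - A^-23
Summing the groups: <K> = -A^9 + A^5 - 2*A + 2*A^-3 - 3*A^-7 + 3*A^-11 - 2*A^-15 + 2*A^-19 - A^-23
Normalise by the writhe: (-A^3)^(-w) = (-A^3)^(-3) = -A^-9, so f(A) = -A^-9 * <K> = 1 - A^-4 + 2*A^-8 - 2*A^-12 + 3*A^-16 - 3*A^-20 + 2*A^-24 - 2*A^-28 + A^-32.
Substitute A = t^(-1/4), i.e. A^e → t^(-e/4): V(t) = t^8 - 2*t^7 + 2*t^6 - 3*t^5 + 3*t^4 - 2*t^3 + 2*t^2 - t + 1

Answer: t^8 - 2*t^7 + 2*t^6 - 3*t^5 + 3*t^4 - 2*t^3 + 2*t^2 - t + 1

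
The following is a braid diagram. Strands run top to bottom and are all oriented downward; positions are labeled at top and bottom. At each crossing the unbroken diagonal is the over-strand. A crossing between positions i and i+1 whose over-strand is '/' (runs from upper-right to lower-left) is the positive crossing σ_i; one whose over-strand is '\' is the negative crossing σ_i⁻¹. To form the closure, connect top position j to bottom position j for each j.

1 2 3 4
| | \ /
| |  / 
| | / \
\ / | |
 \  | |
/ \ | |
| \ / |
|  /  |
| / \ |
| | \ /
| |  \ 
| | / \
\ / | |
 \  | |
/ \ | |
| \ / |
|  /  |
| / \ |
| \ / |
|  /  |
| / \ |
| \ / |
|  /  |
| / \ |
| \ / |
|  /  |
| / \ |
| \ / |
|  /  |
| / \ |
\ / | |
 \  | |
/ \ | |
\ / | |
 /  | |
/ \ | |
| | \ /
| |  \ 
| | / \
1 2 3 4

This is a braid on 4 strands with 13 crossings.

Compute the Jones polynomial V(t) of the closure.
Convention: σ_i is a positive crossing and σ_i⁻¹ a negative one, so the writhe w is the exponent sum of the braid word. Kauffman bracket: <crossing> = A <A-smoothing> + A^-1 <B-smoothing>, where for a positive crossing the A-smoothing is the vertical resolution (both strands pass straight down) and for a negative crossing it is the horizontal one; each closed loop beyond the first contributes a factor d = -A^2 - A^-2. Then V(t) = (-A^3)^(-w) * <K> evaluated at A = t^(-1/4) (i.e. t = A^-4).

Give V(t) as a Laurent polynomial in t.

Reading the diagram top to bottom ('/'-over between positions i,i+1 = s_i, '\'-over = s_i^-1): braid word = s3 s1^-1 s2 s3^-1 s1^-1 s2 s2 s2 s2 s2 s1^-1 s1 s3^-1.
The presented braid s3 s1^-1 s2 s3^-1 s1^-1 s2 s2 s2 s2 s2 s1^-1 s1 s3^-1 on 4 strands reduces by inverse Markov moves (closure unchanged at each step):
  Deconjugate: the word is γ·β·γ⁻¹ with γ = s3 s1^-1 (prefix) and γ⁻¹ = s1 s3^-1 (suffix); strip both.
Reduced to β = s2 s3^-1 s1^-1 s2 s2 s2 s2 s2 s1^-1 on 4 strands, 9 crossings.
Compute on β:
Braid: s2 s3^-1 s1^-1 s2 s2 s2 s2 s2 s1^-1 on 4 strands, 9 crossings.
Writhe w = (#positive) - (#negative) = 6 - 3 = 3.
State-sum expansion of <K>. There are 2^9 = 512 states.
Smooth each crossing (0=||, 1=⌣⌢); contribution A^(Σ sign_k(1-2s_k)) * d^(L-1).
Tabulate the states by total A-exponent and number of loops L (A-exp: L × count):
  A^9: L=3 ×1
  A^7: L=2 ×8, L=4 ×1
  A^5: L=1 ×17, L=3 ×19
  A^3: L=2 ×63, L=4 ×21
  A^1: L=3 ×111, L=5 ×15
  A^-1: L=4 ×120, L=6 ×6
  A^-3: L=5 ×83, L=7 ×1
  A^-5: L=6 ×36
  A^-7: L=7 ×9
  A^-9: L=8 ×1
Each group contributes A^e * Σ count * d^(L-1):
Powers of d = -A^2 - A^-2: d^2 = A^4 + 2 + A^-4; d^3 = -A^6 - 3*A^2 - 3*A^-2 - A^-6; d^4 = A^8 + 4*A^4 + 6 + 4*A^-4 + A^-8; d^5 = -A^10 - 5*A^6 - 10*A^2 - 10*A^-2 - 5*A^-6 - A^-10; d^6 = A^12 + 6*A^8 + 15*A^4 + 20 + 15*A^-4 + 6*A^-8 + A^-12; d^7 = -A^14 - 7*A^10 - 21*A^6 - 35*A^2 - 35*A^-2 - 21*A^-6 - 7*A^-10 - A^-14.
  A^9 * (d^2) = A^13 + 2*A^9 + A^5
  A^7 * (8*d + d^3) = -A^13 - 11*A^9 - 11*A^5 - A
  A^5 * (17 + 19*d^2) = 19*A^9 + 55*A^5 + 19*A
  A^3 * (63*d + 21*d^3) = -21*A^9 - 126*A^5 - 126*A - 21*A^-3
  A^1 * (111*d^2 + 15*d^4) = 15*A^9 + 171*A^5 + 312*A + 171*A^-3 + 15*A^-7
  A^-1 * (120*d^3 + 6*d^5) = -6*A^9 - 150*A^5 - 420*A - 420*A^-3 - 150*A^-7 - 6*A^-11
  A^-3 * (83*d^4 + d^6) = A^9 + 89*A^5 + 347*A + 518*A^-3 + 347*A^-7 + 89*A^-11 + A^-15
  A^-5 * (36*d^5) = -36*A^5 - 180*A - 360*A^-3 - 360*A^-7 - 180*A^-11 - 36*A^-15
  A^-7 * (9*d^6) = 9*A^5 + 54*A + 135*A^-3 + 180*A^-7 + 135*A^-11 + 54*A^-15 + 9*A^-19
  A^-9 * (d^7) = -A^5 - 7*A - 21*A^-3 - 35*A^-7 - 35*A^-11 - 21*A^-15 - 7*A^-19 - A^-23
Summing the groups: <K> = -A^9 + A^5 - 2*A + 2*A^-3 - 3*A^-7 + 3*A^-11 - 2*A^-15 + 2*A^-19 - A^-23
Normalise by the writhe: (-A^3)^(-w) = (-A^3)^(-3) = -A^-9, so f(A) = -A^-9 * <K> = 1 - A^-4 + 2*A^-8 - 2*A^-12 + 3*A^-16 - 3*A^-20 + 2*A^-24 - 2*A^-28 + A^-32.
Substitute A = t^(-1/4), i.e. A^e → t^(-e/4): V(t) = t^8 - 2*t^7 + 2*t^6 - 3*t^5 + 3*t^4 - 2*t^3 + 2*t^2 - t + 1

Answer: t^8 - 2*t^7 + 2*t^6 - 3*t^5 + 3*t^4 - 2*t^3 + 2*t^2 - t + 1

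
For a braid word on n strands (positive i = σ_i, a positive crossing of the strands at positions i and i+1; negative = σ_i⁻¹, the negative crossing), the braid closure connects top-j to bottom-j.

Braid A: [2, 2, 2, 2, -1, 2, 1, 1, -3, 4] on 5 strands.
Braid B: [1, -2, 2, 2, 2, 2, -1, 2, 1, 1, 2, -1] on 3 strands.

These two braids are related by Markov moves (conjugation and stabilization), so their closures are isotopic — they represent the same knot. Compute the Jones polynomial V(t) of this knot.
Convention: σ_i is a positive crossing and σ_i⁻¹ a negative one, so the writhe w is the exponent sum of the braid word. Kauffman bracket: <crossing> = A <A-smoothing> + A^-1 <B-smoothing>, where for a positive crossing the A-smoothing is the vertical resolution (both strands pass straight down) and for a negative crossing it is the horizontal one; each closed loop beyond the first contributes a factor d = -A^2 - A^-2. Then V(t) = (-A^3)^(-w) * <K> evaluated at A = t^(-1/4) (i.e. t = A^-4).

Markov-equivalent braids have isotopic closures, hence identical knot invariants. Strip the Markov moves from each word to reach a common short braid β, then compute V(t) once on β.
Braid A: s2 s2 s2 s2 s1^-1 s2 s1 s1 s3^-1 s4 on 5 strands reduces by inverse Markov moves (closure unchanged at each step):
  Destabilize: the word has the form β·s4 where s4 occurs only as the final letter (β ∈ B_4); drop it and the last strand → 4 strands.
  Destabilize: the word has the form β·s3^-1 where s3^-1 occurs only as the final letter (β ∈ B_3); drop it and the last strand → 3 strands.
Reduced to β = s2 s2 s2 s2 s1^-1 s2 s1 s1 on 3 strands, 8 crossings.
Braid B: s1 s2^-1 s2 s2 s2 s2 s1^-1 s2 s1 s1 s2 s1^-1 on 3 strands reduces by inverse Markov moves (closure unchanged at each step):
  Deconjugate: the word is γ·β·γ⁻¹ with γ = s1 s2^-1 (prefix) and γ⁻¹ = s2 s1^-1 (suffix); strip both.
Reduced to β = s2 s2 s2 s2 s1^-1 s2 s1 s1 on 3 strands, 8 crossings.
Both give the same β = s2 s2 s2 s2 s1^-1 s2 s1 s1 on 3 strands, so one state sum suffices:
Braid: s2 s2 s2 s2 s1^-1 s2 s1 s1 on 3 strands, 8 crossings.
Writhe w = (#positive) - (#negative) = 7 - 1 = 6.
Enumerate smoothing states for the bracket polynomial. There are 2^8 = 256 states.
Each crossing splits two ways (0=vertical, 1=horizontal). The state's weight is A^(#A-smoothings - #B-smoothings) * d^(loops - 1).
Tabulate the states by total A-exponent and number of loops L (A-exp: L × count):
  A^8: L=2 ×1
  A^6: L=1 ×5, L=3 ×3
  A^4: L=2 ×27, L=4 ×1
  A^2: L=1 ×18, L=3 ×38
  A^0: L=2 ×41, L=4 ×29
  A^-2: L=3 ×44, L=5 ×12
  A^-4: L=4 ×26, L=6 ×2
  A^-6: L=5 ×8
  A^-8: L=6 ×1
Each group contributes A^e * Σ count * d^(L-1):
Powers of d = -A^2 - A^-2: d^2 = A^4 + 2 + A^-4; d^3 = -A^6 - 3*A^2 - 3*A^-2 - A^-6; d^4 = A^8 + 4*A^4 + 6 + 4*A^-4 + A^-8; d^5 = -A^10 - 5*A^6 - 10*A^2 - 10*A^-2 - 5*A^-6 - A^-10.
  A^8 * (d) = -A^10 - A^6
  A^6 * (5 + 3*d^2) = 3*A^10 + 11*A^6 + 3*A^2
  A^4 * (27*d + d^3) = -A^10 - 30*A^6 - 30*A^2 - A^-2
  A^2 * (18 + 38*d^2) = 38*A^6 + 94*A^2 + 38*A^-2
  A^0 * (41*d + 29*d^3) = -29*A^6 - 128*A^2 - 128*A^-2 - 29*A^-6
  A^-2 * (44*d^2 + 12*d^4) = 12*A^6 + 92*A^2 + 160*A^-2 + 92*A^-6 + 12*A^-10
  A^-4 * (26*d^3 + 2*d^5) = -2*A^6 - 36*A^2 - 98*A^-2 - 98*A^-6 - 36*A^-10 - 2*A^-14
  A^-6 * (8*d^4) = 8*A^2 + 32*A^-2 + 48*A^-6 + 32*A^-10 + 8*A^-14
  A^-8 * (d^5) = -A^2 - 5*A^-2 - 10*A^-6 - 10*A^-10 - 5*A^-14 - A^-18
Summing the groups: <K> = A^10 - A^6 + 2*A^2 - 2*A^-2 + 3*A^-6 - 2*A^-10 + A^-14 - A^-18
Normalise by the writhe: (-A^3)^(-w) = (-A^3)^(-6) = A^-18, so f(A) = A^-18 * <K> = A^-8 - A^-12 + 2*A^-16 - 2*A^-20 + 3*A^-24 - 2*A^-28 + A^-32 - A^-36.
Substitute A = t^(-1/4), i.e. A^e → t^(-e/4): V(t) = -t^9 + t^8 - 2*t^7 + 3*t^6 - 2*t^5 + 2*t^4 - t^3 + t^2

Answer: -t^9 + t^8 - 2*t^7 + 3*t^6 - 2*t^5 + 2*t^4 - t^3 + t^2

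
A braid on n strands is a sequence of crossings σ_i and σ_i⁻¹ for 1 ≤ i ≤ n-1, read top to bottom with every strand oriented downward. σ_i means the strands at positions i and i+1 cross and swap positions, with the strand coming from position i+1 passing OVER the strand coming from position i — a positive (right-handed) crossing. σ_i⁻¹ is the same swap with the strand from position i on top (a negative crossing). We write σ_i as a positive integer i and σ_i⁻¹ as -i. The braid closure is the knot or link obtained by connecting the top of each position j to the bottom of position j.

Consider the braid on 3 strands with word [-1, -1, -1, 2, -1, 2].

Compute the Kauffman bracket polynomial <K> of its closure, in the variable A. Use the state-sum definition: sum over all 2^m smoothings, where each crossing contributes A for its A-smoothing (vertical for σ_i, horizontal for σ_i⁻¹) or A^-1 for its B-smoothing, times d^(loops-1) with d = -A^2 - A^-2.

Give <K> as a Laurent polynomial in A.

A^14 - 2*A^10 + 2*A^6 - 2*A^2 + 2*A^-2 - A^-6 + A^-10

Derivation:
Braid: s1^-1 s1^-1 s1^-1 s2 s1^-1 s2 on 3 strands, 6 crossings.
Writhe w = (#positive) - (#negative) = 2 - 4 = -2.
State-sum expansion of <K>. There are 2^6 = 64 states.
For each crossing: s=0 is the vertical smoothing, s=1 horizontal. Crossing k contributes A^(sign_k * (1 - 2*s_k)); loop factor d = -A^2 - A^-2.
Tabulate the states by total A-exponent and number of loops L (A-exp: L × count):
  A^6: L=5 ×1
  A^4: L=4 ×6
  A^2: L=3 ×15
  A^0: L=2 ×19, L=4 ×1
  A^-2: L=1 ×11, L=3 ×4
  A^-4: L=2 ×6
  A^-6: L=3 ×1
Each group contributes A^e * Σ count * d^(L-1):
Powers of d = -A^2 - A^-2: d^2 = A^4 + 2 + A^-4; d^3 = -A^6 - 3*A^2 - 3*A^-2 - A^-6; d^4 = A^8 + 4*A^4 + 6 + 4*A^-4 + A^-8.
  A^6 * (d^4) = A^14 + 4*A^10 + 6*A^6 + 4*A^2 + A^-2
  A^4 * (6*d^3) = -6*A^10 - 18*A^6 - 18*A^2 - 6*A^-2
  A^2 * (15*d^2) = 15*A^6 + 30*A^2 + 15*A^-2
  A^0 * (19*d + d^3) = -A^6 - 22*A^2 - 22*A^-2 - A^-6
  A^-2 * (11 + 4*d^2) = 4*A^2 + 19*A^-2 + 4*A^-6
  A^-4 * (6*d) = -6*A^-2 - 6*A^-6
  A^-6 * (d^2) = A^-2 + 2*A^-6 + A^-10
Summing the groups: <K> = A^14 - 2*A^10 + 2*A^6 - 2*A^2 + 2*A^-2 - A^-6 + A^-10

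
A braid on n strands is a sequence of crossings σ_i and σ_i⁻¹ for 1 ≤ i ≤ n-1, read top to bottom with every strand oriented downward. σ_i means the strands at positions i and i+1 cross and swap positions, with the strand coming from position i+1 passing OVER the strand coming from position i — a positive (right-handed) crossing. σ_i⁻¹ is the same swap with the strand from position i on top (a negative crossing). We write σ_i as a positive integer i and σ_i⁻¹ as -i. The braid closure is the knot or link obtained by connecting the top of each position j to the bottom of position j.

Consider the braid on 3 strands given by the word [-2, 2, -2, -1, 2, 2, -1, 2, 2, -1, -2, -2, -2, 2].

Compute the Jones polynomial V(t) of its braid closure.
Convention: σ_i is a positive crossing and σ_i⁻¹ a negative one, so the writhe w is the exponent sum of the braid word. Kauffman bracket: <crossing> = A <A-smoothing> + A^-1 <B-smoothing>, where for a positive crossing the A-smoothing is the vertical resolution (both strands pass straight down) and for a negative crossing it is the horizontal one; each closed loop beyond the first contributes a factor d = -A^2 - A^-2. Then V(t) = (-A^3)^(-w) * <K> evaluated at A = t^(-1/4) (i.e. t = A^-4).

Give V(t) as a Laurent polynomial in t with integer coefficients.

t^2 - 2*t + 4 - 4*t^-1 + 4*t^-2 - 4*t^-3 + 3*t^-4 - 2*t^-5 + t^-6

Derivation:
The presented braid s2^-1 s2 s2^-1 s1^-1 s2 s2 s1^-1 s2 s2 s1^-1 s2^-1 s2^-1 s2^-1 s2 on 3 strands reduces by inverse Markov moves (closure unchanged at each step):
  Deconjugate: the word is γ·β·γ⁻¹ with γ = s2^-1 s2 (prefix) and γ⁻¹ = s2^-1 s2 (suffix); strip both.
Reduced to β = s2^-1 s1^-1 s2 s2 s1^-1 s2 s2 s1^-1 s2^-1 s2^-1 on 3 strands, 10 crossings.
Compute on β:
Braid: s2^-1 s1^-1 s2 s2 s1^-1 s2 s2 s1^-1 s2^-1 s2^-1 on 3 strands, 10 crossings.
Writhe w = (#positive) - (#negative) = 4 - 6 = -2.
State-sum expansion of <K>. There are 2^10 = 1024 states.
For each crossing: s=0 is the vertical smoothing, s=1 horizontal. Crossing k contributes A^(sign_k * (1 - 2*s_k)); loop factor d = -A^2 - A^-2.
Tabulate the states by total A-exponent and number of loops L (A-exp: L × count):
  A^10: L=5 ×1
  A^8: L=4 ×10
  A^6: L=3 ×39, L=5 ×6
  A^4: L=2 ×66, L=4 ×52, L=6 ×2
  A^2: L=1 ×45, L=3 ×124, L=5 ×41
  A^0: L=2 ×118, L=4 ×113, L=6 ×21
  A^-2: L=1 ×20, L=3 ×120, L=5 ×63, L=7 ×7
  A^-4: L=2 ×30, L=4 ×68, L=6 ×21, L=8 ×1
  A^-6: L=3 ×20, L=5 ×22, L=7 ×3
  A^-8: L=4 ×7, L=6 ×3
  A^-10: L=5 ×1
Each group contributes A^e * Σ count * d^(L-1):
Powers of d = -A^2 - A^-2: d^2 = A^4 + 2 + A^-4; d^3 = -A^6 - 3*A^2 - 3*A^-2 - A^-6; d^4 = A^8 + 4*A^4 + 6 + 4*A^-4 + A^-8; d^5 = -A^10 - 5*A^6 - 10*A^2 - 10*A^-2 - 5*A^-6 - A^-10; d^6 = A^12 + 6*A^8 + 15*A^4 + 20 + 15*A^-4 + 6*A^-8 + A^-12; d^7 = -A^14 - 7*A^10 - 21*A^6 - 35*A^2 - 35*A^-2 - 21*A^-6 - 7*A^-10 - A^-14.
  A^10 * (d^4) = A^18 + 4*A^14 + 6*A^10 + 4*A^6 + A^2
  A^8 * (10*d^3) = -10*A^14 - 30*A^10 - 30*A^6 - 10*A^2
  A^6 * (39*d^2 + 6*d^4) = 6*A^14 + 63*A^10 + 114*A^6 + 63*A^2 + 6*A^-2
  A^4 * (66*d + 52*d^3 + 2*d^5) = -2*A^14 - 62*A^10 - 242*A^6 - 242*A^2 - 62*A^-2 - 2*A^-6
  A^2 * (45 + 124*d^2 + 41*d^4) = 41*A^10 + 288*A^6 + 539*A^2 + 288*A^-2 + 41*A^-6
  A^0 * (118*d + 113*d^3 + 21*d^5) = -21*A^10 - 218*A^6 - 667*A^2 - 667*A^-2 - 218*A^-6 - 21*A^-10
  A^-2 * (20 + 120*d^2 + 63*d^4 + 7*d^6) = 7*A^10 + 105*A^6 + 477*A^2 + 778*A^-2 + 477*A^-6 + 105*A^-10 + 7*A^-14
  A^-4 * (30*d + 68*d^3 + 21*d^5 + d^7) = -A^10 - 28*A^6 - 194*A^2 - 479*A^-2 - 479*A^-6 - 194*A^-10 - 28*A^-14 - A^-18
  A^-6 * (20*d^2 + 22*d^4 + 3*d^6) = 3*A^6 + 40*A^2 + 153*A^-2 + 232*A^-6 + 153*A^-10 + 40*A^-14 + 3*A^-18
  A^-8 * (7*d^3 + 3*d^5) = -3*A^2 - 22*A^-2 - 51*A^-6 - 51*A^-10 - 22*A^-14 - 3*A^-18
  A^-10 * (d^4) = A^-2 + 4*A^-6 + 6*A^-10 + 4*A^-14 + A^-18
Summing the groups: <K> = A^18 - 2*A^14 + 3*A^10 - 4*A^6 + 4*A^2 - 4*A^-2 + 4*A^-6 - 2*A^-10 + A^-14
Normalise by the writhe: (-A^3)^(-w) = (-A^3)^(2) = A^6, so f(A) = A^6 * <K> = A^24 - 2*A^20 + 3*A^16 - 4*A^12 + 4*A^8 - 4*A^4 + 4 - 2*A^-4 + A^-8.
Substitute A = t^(-1/4), i.e. A^e → t^(-e/4): V(t) = t^2 - 2*t + 4 - 4*t^-1 + 4*t^-2 - 4*t^-3 + 3*t^-4 - 2*t^-5 + t^-6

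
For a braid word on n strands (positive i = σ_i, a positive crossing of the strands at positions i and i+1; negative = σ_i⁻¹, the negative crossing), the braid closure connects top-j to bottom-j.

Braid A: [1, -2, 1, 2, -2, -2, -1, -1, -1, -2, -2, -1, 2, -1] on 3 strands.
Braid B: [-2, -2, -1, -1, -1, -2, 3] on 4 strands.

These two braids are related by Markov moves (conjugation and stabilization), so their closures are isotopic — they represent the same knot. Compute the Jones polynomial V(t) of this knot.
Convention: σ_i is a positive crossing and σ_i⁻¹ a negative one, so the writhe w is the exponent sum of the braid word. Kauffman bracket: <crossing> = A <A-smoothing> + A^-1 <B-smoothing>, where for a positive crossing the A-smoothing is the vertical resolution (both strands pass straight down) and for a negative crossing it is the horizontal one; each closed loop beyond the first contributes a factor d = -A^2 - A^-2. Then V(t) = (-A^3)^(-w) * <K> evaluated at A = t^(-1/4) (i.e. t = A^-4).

Markov-equivalent braids have isotopic closures, hence identical knot invariants. Strip the Markov moves from each word to reach a common short braid β, then compute V(t) once on β.
Braid A: s1 s2^-1 s1 s2 s2^-1 s2^-1 s1^-1 s1^-1 s1^-1 s2^-1 s2^-1 s1^-1 s2 s1^-1 on 3 strands reduces by inverse Markov moves (closure unchanged at each step):
  Deconjugate: the word is γ·β·γ⁻¹ with γ = s1 (prefix) and γ⁻¹ = s1^-1 (suffix); strip both.
  Deconjugate: the word is γ·β·γ⁻¹ with γ = s2^-1 s1 (prefix) and γ⁻¹ = s1^-1 s2 (suffix); strip both.
  Deconjugate: the word is γ·β·γ⁻¹ with γ = s2 (prefix) and γ⁻¹ = s2^-1 (suffix); strip both.
Reduced to β = s2^-1 s2^-1 s1^-1 s1^-1 s1^-1 s2^-1 on 3 strands, 6 crossings.
Braid B: s2^-1 s2^-1 s1^-1 s1^-1 s1^-1 s2^-1 s3 on 4 strands reduces by inverse Markov moves (closure unchanged at each step):
  Destabilize: the word has the form β·s3 where s3 occurs only as the final letter (β ∈ B_3); drop it and the last strand → 3 strands.
Reduced to β = s2^-1 s2^-1 s1^-1 s1^-1 s1^-1 s2^-1 on 3 strands, 6 crossings.
Both give the same β = s2^-1 s2^-1 s1^-1 s1^-1 s1^-1 s2^-1 on 3 strands, so one state sum suffices:
Braid: s2^-1 s2^-1 s1^-1 s1^-1 s1^-1 s2^-1 on 3 strands, 6 crossings.
Writhe w = (#positive) - (#negative) = 0 - 6 = -6.
State-sum expansion of <K>. There are 2^6 = 64 states.
For each crossing: s=0 is the vertical smoothing, s=1 horizontal. Crossing k contributes A^(sign_k * (1 - 2*s_k)); loop factor d = -A^2 - A^-2.
Tabulate the states by total A-exponent and number of loops L (A-exp: L × count):
  A^6: L=5 ×1
  A^4: L=4 ×6
  A^2: L=3 ×15
  A^0: L=2 ×18, L=4 ×2
  A^-2: L=1 ×9, L=3 ×6
  A^-4: L=2 ×6
  A^-6: L=3 ×1
Each group contributes A^e * Σ count * d^(L-1):
Powers of d = -A^2 - A^-2: d^2 = A^4 + 2 + A^-4; d^3 = -A^6 - 3*A^2 - 3*A^-2 - A^-6; d^4 = A^8 + 4*A^4 + 6 + 4*A^-4 + A^-8.
  A^6 * (d^4) = A^14 + 4*A^10 + 6*A^6 + 4*A^2 + A^-2
  A^4 * (6*d^3) = -6*A^10 - 18*A^6 - 18*A^2 - 6*A^-2
  A^2 * (15*d^2) = 15*A^6 + 30*A^2 + 15*A^-2
  A^0 * (18*d + 2*d^3) = -2*A^6 - 24*A^2 - 24*A^-2 - 2*A^-6
  A^-2 * (9 + 6*d^2) = 6*A^2 + 21*A^-2 + 6*A^-6
  A^-4 * (6*d) = -6*A^-2 - 6*A^-6
  A^-6 * (d^2) = A^-2 + 2*A^-6 + A^-10
Summing the groups: <K> = A^14 - 2*A^10 + A^6 - 2*A^2 + 2*A^-2 + A^-10
Normalise by the writhe: (-A^3)^(-w) = (-A^3)^(6) = A^18, so f(A) = A^18 * <K> = A^32 - 2*A^28 + A^24 - 2*A^20 + 2*A^16 + A^8.
Substitute A = t^(-1/4), i.e. A^e → t^(-e/4): V(t) = t^-2 + 2*t^-4 - 2*t^-5 + t^-6 - 2*t^-7 + t^-8

Answer: t^-2 + 2*t^-4 - 2*t^-5 + t^-6 - 2*t^-7 + t^-8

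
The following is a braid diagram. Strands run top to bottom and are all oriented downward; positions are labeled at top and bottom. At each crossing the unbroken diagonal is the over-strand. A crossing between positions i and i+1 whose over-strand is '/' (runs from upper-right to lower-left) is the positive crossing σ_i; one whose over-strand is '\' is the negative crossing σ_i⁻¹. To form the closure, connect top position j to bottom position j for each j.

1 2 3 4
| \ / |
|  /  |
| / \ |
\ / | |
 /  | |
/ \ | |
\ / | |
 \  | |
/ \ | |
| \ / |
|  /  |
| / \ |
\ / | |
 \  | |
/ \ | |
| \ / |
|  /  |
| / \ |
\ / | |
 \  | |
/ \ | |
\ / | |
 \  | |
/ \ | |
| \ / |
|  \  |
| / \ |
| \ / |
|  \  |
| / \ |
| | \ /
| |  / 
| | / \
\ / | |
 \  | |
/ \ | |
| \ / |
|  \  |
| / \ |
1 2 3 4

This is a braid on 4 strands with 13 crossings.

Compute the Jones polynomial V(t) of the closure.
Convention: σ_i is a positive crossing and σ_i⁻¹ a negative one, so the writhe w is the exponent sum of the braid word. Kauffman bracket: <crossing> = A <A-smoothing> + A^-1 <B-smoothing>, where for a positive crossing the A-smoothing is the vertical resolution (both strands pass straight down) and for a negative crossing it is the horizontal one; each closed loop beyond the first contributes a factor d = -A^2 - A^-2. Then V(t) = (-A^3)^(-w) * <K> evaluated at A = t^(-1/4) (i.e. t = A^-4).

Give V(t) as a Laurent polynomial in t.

2*t^-1 - 2*t^-2 + 3*t^-3 - 3*t^-4 + 2*t^-5 - 2*t^-6 + t^-7

Derivation:
Reading the diagram top to bottom ('/'-over between positions i,i+1 = s_i, '\'-over = s_i^-1): braid word = s2 s1 s1^-1 s2 s1^-1 s2 s1^-1 s1^-1 s2^-1 s2^-1 s3 s1^-1 s2^-1.
The presented braid s2 s1 s1^-1 s2 s1^-1 s2 s1^-1 s1^-1 s2^-1 s2^-1 s3 s1^-1 s2^-1 on 4 strands reduces by inverse Markov moves (closure unchanged at each step):
  Deconjugate: the word is γ·β·γ⁻¹ with γ = s2 s1 (prefix) and γ⁻¹ = s1^-1 s2^-1 (suffix); strip both.
  Destabilize: the word has the form β·s3 where s3 occurs only as the final letter (β ∈ B_3); drop it and the last strand → 3 strands.
Reduced to β = s1^-1 s2 s1^-1 s2 s1^-1 s1^-1 s2^-1 s2^-1 on 3 strands, 8 crossings.
Compute on β:
Braid: s1^-1 s2 s1^-1 s2 s1^-1 s1^-1 s2^-1 s2^-1 on 3 strands, 8 crossings.
Writhe w = (#positive) - (#negative) = 2 - 6 = -4.
Computing the Kauffman bracket via state sum. There are 2^8 = 256 states.
For each crossing: s=0 is the vertical smoothing, s=1 horizontal. Crossing k contributes A^(sign_k * (1 - 2*s_k)); loop factor d = -A^2 - A^-2.
Tabulate the states by total A-exponent and number of loops L (A-exp: L × count):
  A^8: L=5 ×1
  A^6: L=4 ×8
  A^4: L=3 ×26, L=5 ×2
  A^2: L=2 ×41, L=4 ×15
  A^0: L=1 ×26, L=3 ×43, L=5 ×1
  A^-2: L=2 ×47, L=4 ×9
  A^-4: L=1 ×11, L=3 ×16, L=5 ×1
  A^-6: L=2 ×6, L=4 ×2
  A^-8: L=3 ×1
Each group contributes A^e * Σ count * d^(L-1):
Powers of d = -A^2 - A^-2: d^2 = A^4 + 2 + A^-4; d^3 = -A^6 - 3*A^2 - 3*A^-2 - A^-6; d^4 = A^8 + 4*A^4 + 6 + 4*A^-4 + A^-8.
  A^8 * (d^4) = A^16 + 4*A^12 + 6*A^8 + 4*A^4 + 1
  A^6 * (8*d^3) = -8*A^12 - 24*A^8 - 24*A^4 - 8
  A^4 * (26*d^2 + 2*d^4) = 2*A^12 + 34*A^8 + 64*A^4 + 34 + 2*A^-4
  A^2 * (41*d + 15*d^3) = -15*A^8 - 86*A^4 - 86 - 15*A^-4
  A^0 * (26 + 43*d^2 + d^4) = A^8 + 47*A^4 + 118 + 47*A^-4 + A^-8
  A^-2 * (47*d + 9*d^3) = -9*A^4 - 74 - 74*A^-4 - 9*A^-8
  A^-4 * (11 + 16*d^2 + d^4) = A^4 + 20 + 49*A^-4 + 20*A^-8 + A^-12
  A^-6 * (6*d + 2*d^3) = -2 - 12*A^-4 - 12*A^-8 - 2*A^-12
  A^-8 * (d^2) = A^-4 + 2*A^-8 + A^-12
Summing the groups: <K> = A^16 - 2*A^12 + 2*A^8 - 3*A^4 + 3 - 2*A^-4 + 2*A^-8
Normalise by the writhe: (-A^3)^(-w) = (-A^3)^(4) = A^12, so f(A) = A^12 * <K> = A^28 - 2*A^24 + 2*A^20 - 3*A^16 + 3*A^12 - 2*A^8 + 2*A^4.
Substitute A = t^(-1/4), i.e. A^e → t^(-e/4): V(t) = 2*t^-1 - 2*t^-2 + 3*t^-3 - 3*t^-4 + 2*t^-5 - 2*t^-6 + t^-7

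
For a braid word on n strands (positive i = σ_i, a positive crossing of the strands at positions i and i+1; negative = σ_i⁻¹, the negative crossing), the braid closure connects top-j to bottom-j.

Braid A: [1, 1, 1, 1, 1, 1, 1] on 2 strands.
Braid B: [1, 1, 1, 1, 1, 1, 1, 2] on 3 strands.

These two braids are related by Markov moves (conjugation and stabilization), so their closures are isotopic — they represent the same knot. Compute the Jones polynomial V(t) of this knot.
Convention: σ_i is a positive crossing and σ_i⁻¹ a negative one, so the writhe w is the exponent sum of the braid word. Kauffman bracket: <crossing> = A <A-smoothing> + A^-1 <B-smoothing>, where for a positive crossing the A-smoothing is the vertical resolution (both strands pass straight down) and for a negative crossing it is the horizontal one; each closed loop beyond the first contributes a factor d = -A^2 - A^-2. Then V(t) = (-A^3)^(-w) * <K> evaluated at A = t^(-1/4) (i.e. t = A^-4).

Markov-equivalent braids have isotopic closures, hence identical knot invariants. Strip the Markov moves from each word to reach a common short braid β, then compute V(t) once on β.
Braid A: s1 s1 s1 s1 s1 s1 s1 on 2 strands has no conjugating prefix/suffix or stabilization to strip; take β = s1 s1 s1 s1 s1 s1 s1.
Braid B: s1 s1 s1 s1 s1 s1 s1 s2 on 3 strands reduces by inverse Markov moves (closure unchanged at each step):
  Destabilize: the word has the form β·s2 where s2 occurs only as the final letter (β ∈ B_2); drop it and the last strand → 2 strands.
Reduced to β = s1 s1 s1 s1 s1 s1 s1 on 2 strands, 7 crossings.
Both give the same β = s1 s1 s1 s1 s1 s1 s1 on 2 strands, so one state sum suffices:
Braid: s1 s1 s1 s1 s1 s1 s1 on 2 strands, 7 crossings.
Writhe w = (#positive) - (#negative) = 7 - 0 = 7.
Enumerate smoothing states for the bracket polynomial. There are 2^7 = 128 states.
Smooth each crossing (0=||, 1=⌣⌢); contribution A^(Σ sign_k(1-2s_k)) * d^(L-1).
Tabulate the states by total A-exponent and number of loops L (A-exp: L × count):
  A^7: L=2 ×1
  A^5: L=1 ×7
  A^3: L=2 ×21
  A^1: L=3 ×35
  A^-1: L=4 ×35
  A^-3: L=5 ×21
  A^-5: L=6 ×7
  A^-7: L=7 ×1
Each group contributes A^e * Σ count * d^(L-1):
Powers of d = -A^2 - A^-2: d^2 = A^4 + 2 + A^-4; d^3 = -A^6 - 3*A^2 - 3*A^-2 - A^-6; d^4 = A^8 + 4*A^4 + 6 + 4*A^-4 + A^-8; d^5 = -A^10 - 5*A^6 - 10*A^2 - 10*A^-2 - 5*A^-6 - A^-10; d^6 = A^12 + 6*A^8 + 15*A^4 + 20 + 15*A^-4 + 6*A^-8 + A^-12.
  A^7 * (d) = -A^9 - A^5
  A^5 * (7) = 7*A^5
  A^3 * (21*d) = -21*A^5 - 21*A
  A^1 * (35*d^2) = 35*A^5 + 70*A + 35*A^-3
  A^-1 * (35*d^3) = -35*A^5 - 105*A - 105*A^-3 - 35*A^-7
  A^-3 * (21*d^4) = 21*A^5 + 84*A + 126*A^-3 + 84*A^-7 + 21*A^-11
  A^-5 * (7*d^5) = -7*A^5 - 35*A - 70*A^-3 - 70*A^-7 - 35*A^-11 - 7*A^-15
  A^-7 * (d^6) = A^5 + 6*A + 15*A^-3 + 20*A^-7 + 15*A^-11 + 6*A^-15 + A^-19
Summing the groups: <K> = -A^9 - A + A^-3 - A^-7 + A^-11 - A^-15 + A^-19
Normalise by the writhe: (-A^3)^(-w) = (-A^3)^(-7) = -A^-21, so f(A) = -A^-21 * <K> = A^-12 + A^-20 - A^-24 + A^-28 - A^-32 + A^-36 - A^-40.
Substitute A = t^(-1/4), i.e. A^e → t^(-e/4): V(t) = -t^10 + t^9 - t^8 + t^7 - t^6 + t^5 + t^3

Answer: -t^10 + t^9 - t^8 + t^7 - t^6 + t^5 + t^3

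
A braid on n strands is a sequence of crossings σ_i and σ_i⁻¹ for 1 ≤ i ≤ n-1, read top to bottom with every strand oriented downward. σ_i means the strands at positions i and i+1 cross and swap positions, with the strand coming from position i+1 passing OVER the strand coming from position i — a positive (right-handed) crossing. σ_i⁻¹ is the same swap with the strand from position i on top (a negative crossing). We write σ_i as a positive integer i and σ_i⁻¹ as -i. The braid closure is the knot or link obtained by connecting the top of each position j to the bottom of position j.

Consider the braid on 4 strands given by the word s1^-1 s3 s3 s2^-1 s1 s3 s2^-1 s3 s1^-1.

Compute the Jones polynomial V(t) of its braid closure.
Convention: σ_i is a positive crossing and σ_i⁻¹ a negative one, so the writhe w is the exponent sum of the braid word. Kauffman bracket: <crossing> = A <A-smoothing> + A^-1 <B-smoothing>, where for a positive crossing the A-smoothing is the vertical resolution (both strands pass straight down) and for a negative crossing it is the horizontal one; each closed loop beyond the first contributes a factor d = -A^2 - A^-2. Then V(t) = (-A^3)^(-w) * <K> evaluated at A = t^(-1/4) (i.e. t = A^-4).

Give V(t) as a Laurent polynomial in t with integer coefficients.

Braid: s1^-1 s3 s3 s2^-1 s1 s3 s2^-1 s3 s1^-1 on 4 strands, 9 crossings.
Writhe w = (#positive) - (#negative) = 5 - 4 = 1.
Enumerate smoothing states for the bracket polynomial. There are 2^9 = 512 states.
For each crossing: s=0 is the vertical smoothing, s=1 horizontal. Crossing k contributes A^(sign_k * (1 - 2*s_k)); loop factor d = -A^2 - A^-2.
Tabulate the states by total A-exponent and number of loops L (A-exp: L × count):
  A^9: L=4 ×1
  A^7: L=3 ×9
  A^5: L=2 ×29, L=4 ×7
  A^3: L=1 ×30, L=3 ×52, L=5 ×2
  A^1: L=2 ×83, L=4 ×43
  A^-1: L=1 ×11, L=3 ×93, L=5 ×22
  A^-3: L=2 ×19, L=4 ×58, L=6 ×7
  A^-5: L=3 ×15, L=5 ×20, L=7 ×1
  A^-7: L=4 ×6, L=6 ×3
  A^-9: L=5 ×1
Each group contributes A^e * Σ count * d^(L-1):
Powers of d = -A^2 - A^-2: d^2 = A^4 + 2 + A^-4; d^3 = -A^6 - 3*A^2 - 3*A^-2 - A^-6; d^4 = A^8 + 4*A^4 + 6 + 4*A^-4 + A^-8; d^5 = -A^10 - 5*A^6 - 10*A^2 - 10*A^-2 - 5*A^-6 - A^-10; d^6 = A^12 + 6*A^8 + 15*A^4 + 20 + 15*A^-4 + 6*A^-8 + A^-12.
  A^9 * (d^3) = -A^15 - 3*A^11 - 3*A^7 - A^3
  A^7 * (9*d^2) = 9*A^11 + 18*A^7 + 9*A^3
  A^5 * (29*d + 7*d^3) = -7*A^11 - 50*A^7 - 50*A^3 - 7*A^-1
  A^3 * (30 + 52*d^2 + 2*d^4) = 2*A^11 + 60*A^7 + 146*A^3 + 60*A^-1 + 2*A^-5
  A^1 * (83*d + 43*d^3) = -43*A^7 - 212*A^3 - 212*A^-1 - 43*A^-5
  A^-1 * (11 + 93*d^2 + 22*d^4) = 22*A^7 + 181*A^3 + 329*A^-1 + 181*A^-5 + 22*A^-9
  A^-3 * (19*d + 58*d^3 + 7*d^5) = -7*A^7 - 93*A^3 - 263*A^-1 - 263*A^-5 - 93*A^-9 - 7*A^-13
  A^-5 * (15*d^2 + 20*d^4 + d^6) = A^7 + 26*A^3 + 110*A^-1 + 170*A^-5 + 110*A^-9 + 26*A^-13 + A^-17
  A^-7 * (6*d^3 + 3*d^5) = -3*A^3 - 21*A^-1 - 48*A^-5 - 48*A^-9 - 21*A^-13 - 3*A^-17
  A^-9 * (d^4) = A^-1 + 4*A^-5 + 6*A^-9 + 4*A^-13 + A^-17
Summing the groups: <K> = -A^15 + A^11 - 2*A^7 + 3*A^3 - 3*A^-1 + 3*A^-5 - 3*A^-9 + 2*A^-13 - A^-17
Normalise by the writhe: (-A^3)^(-w) = (-A^3)^(-1) = -A^-3, so f(A) = -A^-3 * <K> = A^12 - A^8 + 2*A^4 - 3 + 3*A^-4 - 3*A^-8 + 3*A^-12 - 2*A^-16 + A^-20.
Substitute A = t^(-1/4), i.e. A^e → t^(-e/4): V(t) = t^5 - 2*t^4 + 3*t^3 - 3*t^2 + 3*t - 3 + 2*t^-1 - t^-2 + t^-3

Answer: t^5 - 2*t^4 + 3*t^3 - 3*t^2 + 3*t - 3 + 2*t^-1 - t^-2 + t^-3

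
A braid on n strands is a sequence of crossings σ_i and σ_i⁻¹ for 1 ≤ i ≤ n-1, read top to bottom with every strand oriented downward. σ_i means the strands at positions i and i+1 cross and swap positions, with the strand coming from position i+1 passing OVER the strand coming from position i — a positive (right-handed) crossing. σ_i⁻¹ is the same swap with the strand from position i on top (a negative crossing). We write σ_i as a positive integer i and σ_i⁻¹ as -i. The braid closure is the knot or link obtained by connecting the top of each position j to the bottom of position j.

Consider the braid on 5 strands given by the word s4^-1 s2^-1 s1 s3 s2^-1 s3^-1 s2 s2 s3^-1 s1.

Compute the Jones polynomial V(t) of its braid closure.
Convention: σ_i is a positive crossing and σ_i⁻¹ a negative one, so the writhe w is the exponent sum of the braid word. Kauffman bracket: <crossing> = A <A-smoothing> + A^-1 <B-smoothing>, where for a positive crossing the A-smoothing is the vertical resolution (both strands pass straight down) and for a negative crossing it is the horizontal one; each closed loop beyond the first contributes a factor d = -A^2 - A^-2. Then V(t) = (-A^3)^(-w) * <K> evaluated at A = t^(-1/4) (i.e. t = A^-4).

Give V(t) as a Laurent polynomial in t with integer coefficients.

t^3 - t^2 + t - 1 + t^-1 - t^-2 + t^-3

Derivation:
Braid: s4^-1 s2^-1 s1 s3 s2^-1 s3^-1 s2 s2 s3^-1 s1 on 5 strands, 10 crossings.
Writhe w = (#positive) - (#negative) = 5 - 5 = 0.
State-sum expansion of <K>. There are 2^10 = 1024 states.
Each crossing splits two ways (0=vertical, 1=horizontal). The state's weight is A^(#A-smoothings - #B-smoothings) * d^(loops - 1).
Tabulate the states by total A-exponent and number of loops L (A-exp: L × count):
  A^10: L=4 ×1
  A^8: L=3 ×9, L=5 ×1
  A^6: L=2 ×27, L=4 ×18
  A^4: L=1 ×28, L=3 ×78, L=5 ×14
  A^2: L=2 ×116, L=4 ×88, L=6 ×6
  A^0: L=1 ×27, L=3 ×178, L=5 ×46, L=7 ×1
  A^-2: L=2 ×78, L=4 ×123, L=6 ×9
  A^-4: L=1 ×6, L=3 ×78, L=5 ×36
  A^-6: L=2 ×11, L=4 ×31, L=6 ×3
  A^-8: L=3 ×6, L=5 ×4
  A^-10: L=4 ×1
Each group contributes A^e * Σ count * d^(L-1):
Powers of d = -A^2 - A^-2: d^2 = A^4 + 2 + A^-4; d^3 = -A^6 - 3*A^2 - 3*A^-2 - A^-6; d^4 = A^8 + 4*A^4 + 6 + 4*A^-4 + A^-8; d^5 = -A^10 - 5*A^6 - 10*A^2 - 10*A^-2 - 5*A^-6 - A^-10; d^6 = A^12 + 6*A^8 + 15*A^4 + 20 + 15*A^-4 + 6*A^-8 + A^-12.
  A^10 * (d^3) = -A^16 - 3*A^12 - 3*A^8 - A^4
  A^8 * (9*d^2 + d^4) = A^16 + 13*A^12 + 24*A^8 + 13*A^4 + 1
  A^6 * (27*d + 18*d^3) = -18*A^12 - 81*A^8 - 81*A^4 - 18
  A^4 * (28 + 78*d^2 + 14*d^4) = 14*A^12 + 134*A^8 + 268*A^4 + 134 + 14*A^-4
  A^2 * (116*d + 88*d^3 + 6*d^5) = -6*A^12 - 118*A^8 - 440*A^4 - 440 - 118*A^-4 - 6*A^-8
  A^0 * (27 + 178*d^2 + 46*d^4 + d^6) = A^12 + 52*A^8 + 377*A^4 + 679 + 377*A^-4 + 52*A^-8 + A^-12
  A^-2 * (78*d + 123*d^3 + 9*d^5) = -9*A^8 - 168*A^4 - 537 - 537*A^-4 - 168*A^-8 - 9*A^-12
  A^-4 * (6 + 78*d^2 + 36*d^4) = 36*A^4 + 222 + 378*A^-4 + 222*A^-8 + 36*A^-12
  A^-6 * (11*d + 31*d^3 + 3*d^5) = -3*A^4 - 46 - 134*A^-4 - 134*A^-8 - 46*A^-12 - 3*A^-16
  A^-8 * (6*d^2 + 4*d^4) = 4 + 22*A^-4 + 36*A^-8 + 22*A^-12 + 4*A^-16
  A^-10 * (d^3) = -A^-4 - 3*A^-8 - 3*A^-12 - A^-16
Summing the groups: <K> = A^12 - A^8 + A^4 - 1 + A^-4 - A^-8 + A^-12
Normalise by the writhe: (-A^3)^(-w) = (-A^3)^(0) = 1, so f(A) = 1 * <K> = A^12 - A^8 + A^4 - 1 + A^-4 - A^-8 + A^-12.
Substitute A = t^(-1/4), i.e. A^e → t^(-e/4): V(t) = t^3 - t^2 + t - 1 + t^-1 - t^-2 + t^-3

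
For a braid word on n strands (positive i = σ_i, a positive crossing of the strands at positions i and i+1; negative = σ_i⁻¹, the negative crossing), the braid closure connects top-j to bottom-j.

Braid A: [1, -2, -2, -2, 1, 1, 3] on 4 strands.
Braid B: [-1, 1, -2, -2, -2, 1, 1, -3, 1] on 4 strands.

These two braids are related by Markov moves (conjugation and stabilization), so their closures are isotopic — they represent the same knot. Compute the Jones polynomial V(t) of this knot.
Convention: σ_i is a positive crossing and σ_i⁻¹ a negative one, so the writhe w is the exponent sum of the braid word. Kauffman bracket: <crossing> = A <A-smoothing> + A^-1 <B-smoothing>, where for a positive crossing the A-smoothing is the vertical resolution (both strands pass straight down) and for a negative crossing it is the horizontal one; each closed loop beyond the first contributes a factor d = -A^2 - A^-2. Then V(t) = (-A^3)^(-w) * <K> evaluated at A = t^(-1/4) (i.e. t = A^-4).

-t^3 + t^2 - t + 3 - t^-1 + t^-2 - t^-3

Derivation:
Markov-equivalent braids have isotopic closures, hence identical knot invariants. Strip the Markov moves from each word to reach a common short braid β, then compute V(t) once on β.
Braid A: s1 s2^-1 s2^-1 s2^-1 s1 s1 s3 on 4 strands reduces by inverse Markov moves (closure unchanged at each step):
  Destabilize: the word has the form β·s3 where s3 occurs only as the final letter (β ∈ B_3); drop it and the last strand → 3 strands.
Reduced to β = s1 s2^-1 s2^-1 s2^-1 s1 s1 on 3 strands, 6 crossings.
Braid B: s1^-1 s1 s2^-1 s2^-1 s2^-1 s1 s1 s3^-1 s1 on 4 strands reduces by inverse Markov moves (closure unchanged at each step):
  Deconjugate: the word is γ·β·γ⁻¹ with γ = s1^-1 (prefix) and γ⁻¹ = s1 (suffix); strip both.
  Destabilize: the word has the form β·s3^-1 where s3^-1 occurs only as the final letter (β ∈ B_3); drop it and the last strand → 3 strands.
Reduced to β = s1 s2^-1 s2^-1 s2^-1 s1 s1 on 3 strands, 6 crossings.
Both give the same β = s1 s2^-1 s2^-1 s2^-1 s1 s1 on 3 strands, so one state sum suffices:
Braid: s1 s2^-1 s2^-1 s2^-1 s1 s1 on 3 strands, 6 crossings.
Writhe w = (#positive) - (#negative) = 3 - 3 = 0.
Enumerate smoothing states for the bracket polynomial. There are 2^6 = 64 states.
For each crossing: s=0 is the vertical smoothing, s=1 horizontal. Crossing k contributes A^(sign_k * (1 - 2*s_k)); loop factor d = -A^2 - A^-2.
Tabulate the states by total A-exponent and number of loops L (A-exp: L × count):
  A^6: L=4 ×1
  A^4: L=3 ×6
  A^2: L=2 ×12, L=4 ×3
  A^0: L=1 ×9, L=3 ×10, L=5 ×1
  A^-2: L=2 ×12, L=4 ×3
  A^-4: L=3 ×6
  A^-6: L=4 ×1
Each group contributes A^e * Σ count * d^(L-1):
Powers of d = -A^2 - A^-2: d^2 = A^4 + 2 + A^-4; d^3 = -A^6 - 3*A^2 - 3*A^-2 - A^-6; d^4 = A^8 + 4*A^4 + 6 + 4*A^-4 + A^-8.
  A^6 * (d^3) = -A^12 - 3*A^8 - 3*A^4 - 1
  A^4 * (6*d^2) = 6*A^8 + 12*A^4 + 6
  A^2 * (12*d + 3*d^3) = -3*A^8 - 21*A^4 - 21 - 3*A^-4
  A^0 * (9 + 10*d^2 + d^4) = A^8 + 14*A^4 + 35 + 14*A^-4 + A^-8
  A^-2 * (12*d + 3*d^3) = -3*A^4 - 21 - 21*A^-4 - 3*A^-8
  A^-4 * (6*d^2) = 6 + 12*A^-4 + 6*A^-8
  A^-6 * (d^3) = -1 - 3*A^-4 - 3*A^-8 - A^-12
Summing the groups: <K> = -A^12 + A^8 - A^4 + 3 - A^-4 + A^-8 - A^-12
Normalise by the writhe: (-A^3)^(-w) = (-A^3)^(0) = 1, so f(A) = 1 * <K> = -A^12 + A^8 - A^4 + 3 - A^-4 + A^-8 - A^-12.
Substitute A = t^(-1/4), i.e. A^e → t^(-e/4): V(t) = -t^3 + t^2 - t + 3 - t^-1 + t^-2 - t^-3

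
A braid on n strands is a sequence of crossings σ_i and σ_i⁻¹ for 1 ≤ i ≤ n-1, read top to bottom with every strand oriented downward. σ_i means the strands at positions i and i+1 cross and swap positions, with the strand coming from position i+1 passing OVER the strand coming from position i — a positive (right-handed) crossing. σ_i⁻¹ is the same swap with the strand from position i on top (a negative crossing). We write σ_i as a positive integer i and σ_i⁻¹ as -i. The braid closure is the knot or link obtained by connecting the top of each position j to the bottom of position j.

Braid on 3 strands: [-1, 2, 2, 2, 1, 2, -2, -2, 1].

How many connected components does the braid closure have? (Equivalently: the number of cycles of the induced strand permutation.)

Track the strand permutation on 3 strands, starting from identity.
  step 1: s1^-1 swaps positions 1,2 -> [2 1 3]
  step 2: s2 swaps positions 2,3 -> [2 3 1]
  step 3: s2 swaps positions 2,3 -> [2 1 3]
  step 4: s2 swaps positions 2,3 -> [2 3 1]
  step 5: s1 swaps positions 1,2 -> [3 2 1]
  step 6: s2 swaps positions 2,3 -> [3 1 2]
  step 7: s2^-1 swaps positions 2,3 -> [3 2 1]
  step 8: s2^-1 swaps positions 2,3 -> [3 1 2]
  step 9: s1 swaps positions 1,2 -> [1 3 2]
Final permutation (position -> original strand): [1 3 2]
Closure components = cycle count of this permutation = 2.

Answer: 2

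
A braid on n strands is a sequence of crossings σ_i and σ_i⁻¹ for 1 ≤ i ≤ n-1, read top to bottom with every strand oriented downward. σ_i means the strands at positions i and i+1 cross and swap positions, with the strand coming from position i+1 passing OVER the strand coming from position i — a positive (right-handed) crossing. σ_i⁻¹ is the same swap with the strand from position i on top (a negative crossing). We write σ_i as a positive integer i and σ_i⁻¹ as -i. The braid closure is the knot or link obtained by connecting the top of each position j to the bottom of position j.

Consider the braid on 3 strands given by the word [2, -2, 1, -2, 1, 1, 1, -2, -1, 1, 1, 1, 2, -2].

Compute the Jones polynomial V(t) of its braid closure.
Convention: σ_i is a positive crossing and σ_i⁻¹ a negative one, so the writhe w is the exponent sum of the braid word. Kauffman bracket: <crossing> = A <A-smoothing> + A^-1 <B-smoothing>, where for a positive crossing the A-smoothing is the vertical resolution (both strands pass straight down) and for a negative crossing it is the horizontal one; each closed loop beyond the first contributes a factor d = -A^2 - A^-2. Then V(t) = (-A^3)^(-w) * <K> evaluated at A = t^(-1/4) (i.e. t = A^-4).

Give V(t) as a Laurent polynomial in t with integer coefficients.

t^8 - 2*t^7 + 3*t^6 - 4*t^5 + 3*t^4 - 3*t^3 + 3*t^2 - t + 1

Derivation:
The presented braid s2 s2^-1 s1 s2^-1 s1 s1 s1 s2^-1 s1^-1 s1 s1 s1 s2 s2^-1 on 3 strands reduces by inverse Markov moves (closure unchanged at each step):
  Deconjugate: the word is γ·β·γ⁻¹ with γ = s2 s2^-1 (prefix) and γ⁻¹ = s2 s2^-1 (suffix); strip both.
Reduced to β = s1 s2^-1 s1 s1 s1 s2^-1 s1^-1 s1 s1 s1 on 3 strands, 10 crossings.
Compute on β:
First cancel adjacent σ_i σ_i⁻¹ pairs (Reidemeister II — same braid, same closure): s1 s2^-1 s1 s1 s1 s2^-1 s1^-1 s1 s1 s1 → s1 s2^-1 s1 s1 s1 s2^-1 s1 s1.
Braid: s1 s2^-1 s1 s1 s1 s2^-1 s1 s1 on 3 strands, 8 crossings.
Writhe w = (#positive) - (#negative) = 6 - 2 = 4.
State-sum expansion of <K>. There are 2^8 = 256 states.
Smooth each crossing (0=||, 1=⌣⌢); contribution A^(Σ sign_k(1-2s_k)) * d^(L-1).
Tabulate the states by total A-exponent and number of loops L (A-exp: L × count):
  A^8: L=3 ×1
  A^6: L=2 ×8
  A^4: L=1 ×21, L=3 ×7
  A^2: L=2 ×54, L=4 ×2
  A^0: L=3 ×70
  A^-2: L=4 ×56
  A^-4: L=5 ×28
  A^-6: L=6 ×8
  A^-8: L=7 ×1
Each group contributes A^e * Σ count * d^(L-1):
Powers of d = -A^2 - A^-2: d^2 = A^4 + 2 + A^-4; d^3 = -A^6 - 3*A^2 - 3*A^-2 - A^-6; d^4 = A^8 + 4*A^4 + 6 + 4*A^-4 + A^-8; d^5 = -A^10 - 5*A^6 - 10*A^2 - 10*A^-2 - 5*A^-6 - A^-10; d^6 = A^12 + 6*A^8 + 15*A^4 + 20 + 15*A^-4 + 6*A^-8 + A^-12.
  A^8 * (d^2) = A^12 + 2*A^8 + A^4
  A^6 * (8*d) = -8*A^8 - 8*A^4
  A^4 * (21 + 7*d^2) = 7*A^8 + 35*A^4 + 7
  A^2 * (54*d + 2*d^3) = -2*A^8 - 60*A^4 - 60 - 2*A^-4
  A^0 * (70*d^2) = 70*A^4 + 140 + 70*A^-4
  A^-2 * (56*d^3) = -56*A^4 - 168 - 168*A^-4 - 56*A^-8
  A^-4 * (28*d^4) = 28*A^4 + 112 + 168*A^-4 + 112*A^-8 + 28*A^-12
  A^-6 * (8*d^5) = -8*A^4 - 40 - 80*A^-4 - 80*A^-8 - 40*A^-12 - 8*A^-16
  A^-8 * (d^6) = A^4 + 6 + 15*A^-4 + 20*A^-8 + 15*A^-12 + 6*A^-16 + A^-20
Summing the groups: <K> = A^12 - A^8 + 3*A^4 - 3 + 3*A^-4 - 4*A^-8 + 3*A^-12 - 2*A^-16 + A^-20
Normalise by the writhe: (-A^3)^(-w) = (-A^3)^(-4) = A^-12, so f(A) = A^-12 * <K> = 1 - A^-4 + 3*A^-8 - 3*A^-12 + 3*A^-16 - 4*A^-20 + 3*A^-24 - 2*A^-28 + A^-32.
Substitute A = t^(-1/4), i.e. A^e → t^(-e/4): V(t) = t^8 - 2*t^7 + 3*t^6 - 4*t^5 + 3*t^4 - 3*t^3 + 3*t^2 - t + 1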